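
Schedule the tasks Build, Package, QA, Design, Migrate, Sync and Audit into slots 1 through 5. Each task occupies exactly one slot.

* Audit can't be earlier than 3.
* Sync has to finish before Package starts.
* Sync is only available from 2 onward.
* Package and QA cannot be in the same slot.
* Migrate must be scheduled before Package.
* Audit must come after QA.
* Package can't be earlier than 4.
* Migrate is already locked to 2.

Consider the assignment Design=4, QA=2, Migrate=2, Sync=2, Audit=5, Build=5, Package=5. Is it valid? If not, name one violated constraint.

Valid

Package and QA cannot be in the same slot — holds.
Audit must come after QA — holds.
Migrate must be scheduled before Package — holds.
Sync has to finish before Package starts — holds.
Sync is only available from 2 onward — holds.
Package can't be earlier than 4 — holds.
Audit can't be earlier than 3 — holds.
Migrate is already locked to 2 — holds.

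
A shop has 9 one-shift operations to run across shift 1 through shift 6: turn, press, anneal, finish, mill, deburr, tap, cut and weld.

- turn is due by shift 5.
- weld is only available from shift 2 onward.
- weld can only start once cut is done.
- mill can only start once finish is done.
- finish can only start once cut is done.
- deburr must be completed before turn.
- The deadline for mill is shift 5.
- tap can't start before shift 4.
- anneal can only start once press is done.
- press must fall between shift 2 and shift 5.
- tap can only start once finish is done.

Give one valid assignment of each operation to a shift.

weld=shift 2; deburr=shift 1; cut=shift 1; tap=shift 4; turn=shift 2; press=shift 2; anneal=shift 3; mill=shift 3; finish=shift 2

Checking: cut(shift 1) before weld(shift 2); deburr(shift 1) before turn(shift 2); finish(shift 2) before mill(shift 3); cut(shift 1) before finish(shift 2); finish(shift 2) before tap(shift 4); press(shift 2) before anneal(shift 3); mill=shift 3 in [shift 1,shift 5]; turn=shift 2 in [shift 1,shift 5]; tap=shift 4 in [shift 4,shift 6]; weld=shift 2 in [shift 2,shift 6]; press=shift 2 in [shift 2,shift 5].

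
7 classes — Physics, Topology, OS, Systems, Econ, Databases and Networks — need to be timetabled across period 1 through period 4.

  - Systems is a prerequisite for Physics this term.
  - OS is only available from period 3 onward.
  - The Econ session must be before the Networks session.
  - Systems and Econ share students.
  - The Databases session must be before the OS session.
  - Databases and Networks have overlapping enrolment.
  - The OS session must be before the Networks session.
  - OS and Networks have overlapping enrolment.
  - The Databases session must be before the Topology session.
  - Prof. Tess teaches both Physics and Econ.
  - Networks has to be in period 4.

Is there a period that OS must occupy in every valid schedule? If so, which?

period 3

OS's window is period 3–period 4.
Networks is fixed at period 4, and OS can't share a period with Networks.
So OS must be period 3.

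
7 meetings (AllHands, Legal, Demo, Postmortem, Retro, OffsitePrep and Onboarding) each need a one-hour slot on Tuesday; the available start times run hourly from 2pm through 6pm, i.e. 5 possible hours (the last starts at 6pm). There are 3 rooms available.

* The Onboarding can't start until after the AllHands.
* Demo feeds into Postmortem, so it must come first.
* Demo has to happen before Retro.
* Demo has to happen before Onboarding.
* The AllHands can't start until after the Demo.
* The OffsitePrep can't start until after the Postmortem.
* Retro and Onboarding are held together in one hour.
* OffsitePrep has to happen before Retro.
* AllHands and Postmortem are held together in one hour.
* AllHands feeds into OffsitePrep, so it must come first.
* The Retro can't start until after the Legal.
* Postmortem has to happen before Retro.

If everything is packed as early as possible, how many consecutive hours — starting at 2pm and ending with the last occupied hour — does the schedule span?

The precedence chain requires at least 4 distinct hours.
With at most 3 per hour and 7 meetings, at least 3 hours are needed.
4 works (last occupied hour: 5pm): for example Postmortem -> 3pm; Legal -> 2pm; AllHands -> 3pm; Onboarding -> 5pm; Retro -> 5pm; OffsitePrep -> 4pm; Demo -> 2pm.

4 hours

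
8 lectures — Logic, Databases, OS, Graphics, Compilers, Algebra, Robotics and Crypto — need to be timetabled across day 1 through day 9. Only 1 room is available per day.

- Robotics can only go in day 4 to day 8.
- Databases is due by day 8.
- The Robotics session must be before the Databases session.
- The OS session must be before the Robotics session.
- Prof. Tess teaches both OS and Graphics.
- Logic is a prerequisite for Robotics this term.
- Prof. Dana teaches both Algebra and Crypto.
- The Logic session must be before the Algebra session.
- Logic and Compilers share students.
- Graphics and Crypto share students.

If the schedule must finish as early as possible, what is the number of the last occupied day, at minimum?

8

The precedence chain requires at least 3 distinct days.
With at most 1 per day and 8 lectures, at least 8 days are needed.
Propagating the time windows through the other constraints, Databases can't land before day 5, so the schedule must run through at least day 5.
8 works (last occupied day: day 8): for example Algebra -> day 3, Databases -> day 5, OS -> day 2, Graphics -> day 6, Logic -> day 1, Compilers -> day 7, Robotics -> day 4, Crypto -> day 8.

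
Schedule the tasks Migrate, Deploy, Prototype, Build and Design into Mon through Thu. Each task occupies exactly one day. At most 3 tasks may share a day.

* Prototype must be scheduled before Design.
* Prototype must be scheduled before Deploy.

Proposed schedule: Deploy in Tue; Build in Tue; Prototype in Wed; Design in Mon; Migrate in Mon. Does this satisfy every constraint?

No. Prototype must be scheduled before Design is not satisfied.

At most 3 tasks may share a day — holds.
Prototype must be scheduled before Design — violated.
Prototype must be scheduled before Deploy — violated.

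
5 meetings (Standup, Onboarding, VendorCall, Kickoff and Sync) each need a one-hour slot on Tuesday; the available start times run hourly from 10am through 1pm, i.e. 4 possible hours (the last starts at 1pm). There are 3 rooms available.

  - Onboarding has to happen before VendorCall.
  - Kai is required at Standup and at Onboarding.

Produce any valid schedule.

Kickoff in 10am; Standup in 11am; Sync in 10am; Onboarding in 10am; VendorCall in 11am

Checking: Onboarding(10am) before VendorCall(11am); Standup(11am) != Onboarding(10am); max 3 per hour (cap 3).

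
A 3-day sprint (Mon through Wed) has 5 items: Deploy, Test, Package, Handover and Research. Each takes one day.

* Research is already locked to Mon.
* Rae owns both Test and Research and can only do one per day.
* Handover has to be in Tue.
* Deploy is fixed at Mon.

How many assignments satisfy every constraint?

Splitting on Test: it can be Tue (3), Wed (3). Listing each branch's schedules as (Deploy, Package, Handover, Research):
Test=Tue: (Mon,Mon,Tue,Mon) (Mon,Tue,Tue,Mon) (Mon,Wed,Tue,Mon) — 3.
Test=Wed: (Mon,Mon,Tue,Mon) (Mon,Tue,Tue,Mon) (Mon,Wed,Tue,Mon) — 3.
Summing: 3 + 3 = 6.

6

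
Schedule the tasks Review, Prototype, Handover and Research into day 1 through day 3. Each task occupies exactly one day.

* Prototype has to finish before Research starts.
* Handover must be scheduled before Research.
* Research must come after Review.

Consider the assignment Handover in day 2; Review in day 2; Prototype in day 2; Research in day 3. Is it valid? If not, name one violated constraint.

Prototype has to finish before Research starts — holds.
Research must come after Review — holds.
Handover must be scheduled before Research — holds.

Yes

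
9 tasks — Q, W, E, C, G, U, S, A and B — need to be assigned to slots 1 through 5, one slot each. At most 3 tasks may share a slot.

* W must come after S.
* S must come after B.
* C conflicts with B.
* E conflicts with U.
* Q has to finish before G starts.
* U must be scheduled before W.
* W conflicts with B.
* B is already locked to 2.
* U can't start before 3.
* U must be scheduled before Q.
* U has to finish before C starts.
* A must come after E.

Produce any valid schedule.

Q in 4; G in 5; S in 3; U in 3; W in 4; B in 2; C in 4; A in 2; E in 1

Checking: U(3) before W(4); Q(4) before G(5); U(3) before C(4); B(2) before S(3); U(3) before Q(4); E(1) before A(2); S(3) before W(4); C(4) != B(2); W(4) != B(2); E(1) != U(3); U=3 in [3,5]; B=2 in [2,2]; max 3 per slot (cap 3).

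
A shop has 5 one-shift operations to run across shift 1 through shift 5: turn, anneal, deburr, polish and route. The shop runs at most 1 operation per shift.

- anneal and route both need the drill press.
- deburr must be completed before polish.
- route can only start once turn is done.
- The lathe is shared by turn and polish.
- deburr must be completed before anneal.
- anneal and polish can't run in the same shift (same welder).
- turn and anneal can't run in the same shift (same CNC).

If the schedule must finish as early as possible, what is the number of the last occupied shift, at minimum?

shift 5

The precedence chain requires at least 2 distinct shifts.
With at most 1 per shift and 5 operations, at least 5 shifts are needed.
5 works (last occupied shift: shift 5): for example polish -> shift 4; deburr -> shift 1; anneal -> shift 3; route -> shift 5; turn -> shift 2.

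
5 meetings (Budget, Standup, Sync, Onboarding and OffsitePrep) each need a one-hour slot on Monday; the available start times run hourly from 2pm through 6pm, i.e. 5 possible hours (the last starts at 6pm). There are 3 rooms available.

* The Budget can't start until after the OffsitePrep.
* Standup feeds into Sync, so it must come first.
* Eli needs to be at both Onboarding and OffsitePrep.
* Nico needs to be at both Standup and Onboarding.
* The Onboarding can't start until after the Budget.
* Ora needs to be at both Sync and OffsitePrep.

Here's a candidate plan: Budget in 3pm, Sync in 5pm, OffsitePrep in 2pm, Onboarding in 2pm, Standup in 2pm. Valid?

Invalid. Nico needs to be at both Standup and Onboarding.

The Onboarding can't start until after the Budget — violated.
The Budget can't start until after the OffsitePrep — holds.
Eli needs to be at both Onboarding and OffsitePrep — violated.
Standup feeds into Sync, so it must come first — holds.
Ora needs to be at both Sync and OffsitePrep — holds.
There are 3 rooms available — holds.
Nico needs to be at both Standup and Onboarding — violated.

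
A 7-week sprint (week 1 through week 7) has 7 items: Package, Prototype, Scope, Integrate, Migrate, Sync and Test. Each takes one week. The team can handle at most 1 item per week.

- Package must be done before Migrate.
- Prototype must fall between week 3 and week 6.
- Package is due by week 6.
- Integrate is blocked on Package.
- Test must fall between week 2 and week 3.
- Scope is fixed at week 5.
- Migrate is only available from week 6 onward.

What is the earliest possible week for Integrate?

week 2

Precedence pushes Integrate to at least week 2.
Integrate at week 2 is achievable: Sync -> week 7, Integrate -> week 2, Package -> week 1, Migrate -> week 6, Prototype -> week 4, Test -> week 3, Scope -> week 5.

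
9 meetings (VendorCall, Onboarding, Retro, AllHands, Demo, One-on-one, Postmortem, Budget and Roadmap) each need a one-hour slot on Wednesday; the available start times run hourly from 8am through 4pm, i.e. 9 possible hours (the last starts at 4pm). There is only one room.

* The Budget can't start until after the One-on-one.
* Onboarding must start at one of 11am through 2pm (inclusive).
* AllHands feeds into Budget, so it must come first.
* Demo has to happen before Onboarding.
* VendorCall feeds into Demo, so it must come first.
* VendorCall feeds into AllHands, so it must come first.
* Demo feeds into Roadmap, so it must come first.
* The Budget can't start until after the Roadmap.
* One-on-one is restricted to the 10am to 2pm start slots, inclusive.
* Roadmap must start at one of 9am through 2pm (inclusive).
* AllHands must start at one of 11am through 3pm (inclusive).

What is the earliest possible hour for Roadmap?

10am

Roadmap is available from 9am; precedence pushes Roadmap to at least 10am; Roadmap's own window allows nothing later than 2pm.
Roadmap at 10am is achievable: Budget in 2pm; Postmortem in 4pm; VendorCall in 8am; Demo in 9am; Onboarding in 11am; AllHands in 12pm; Roadmap in 10am; One-on-one in 1pm; Retro in 3pm.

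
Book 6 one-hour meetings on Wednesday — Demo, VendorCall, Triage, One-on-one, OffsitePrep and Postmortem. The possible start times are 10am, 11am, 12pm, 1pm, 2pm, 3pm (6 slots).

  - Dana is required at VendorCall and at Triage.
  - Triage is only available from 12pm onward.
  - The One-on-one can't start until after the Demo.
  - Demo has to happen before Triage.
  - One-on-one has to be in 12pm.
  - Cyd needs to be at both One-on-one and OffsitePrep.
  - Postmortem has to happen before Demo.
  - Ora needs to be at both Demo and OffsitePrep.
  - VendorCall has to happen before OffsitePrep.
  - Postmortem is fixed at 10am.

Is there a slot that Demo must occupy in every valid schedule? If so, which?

11am

Postmortem is fixed at 10am and must come before Demo, so Demo is at least 11am.
One-on-one is fixed at 12pm and must come after Demo, so Demo is at most 11am.
So Demo must be 11am.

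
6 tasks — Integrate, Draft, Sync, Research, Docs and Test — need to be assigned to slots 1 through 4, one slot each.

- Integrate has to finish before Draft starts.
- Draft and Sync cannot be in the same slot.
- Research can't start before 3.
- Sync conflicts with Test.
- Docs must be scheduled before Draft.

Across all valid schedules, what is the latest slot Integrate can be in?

Downstream work caps Integrate at 3.
Integrate at 3 is achievable: Research=3; Draft=4; Sync=1; Test=2; Docs=1; Integrate=3.

3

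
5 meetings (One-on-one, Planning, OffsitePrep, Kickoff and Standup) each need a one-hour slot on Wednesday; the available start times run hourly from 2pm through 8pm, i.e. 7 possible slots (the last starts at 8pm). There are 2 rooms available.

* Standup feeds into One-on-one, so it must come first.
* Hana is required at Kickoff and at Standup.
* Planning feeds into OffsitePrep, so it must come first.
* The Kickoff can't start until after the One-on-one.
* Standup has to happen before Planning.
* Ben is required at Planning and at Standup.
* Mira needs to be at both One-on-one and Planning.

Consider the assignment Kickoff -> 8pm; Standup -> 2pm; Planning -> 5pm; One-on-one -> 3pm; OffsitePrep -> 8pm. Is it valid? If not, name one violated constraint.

Hana is required at Kickoff and at Standup — holds.
The Kickoff can't start until after the One-on-one — holds.
Standup feeds into One-on-one, so it must come first — holds.
Planning feeds into OffsitePrep, so it must come first — holds.
Ben is required at Planning and at Standup — holds.
Mira needs to be at both One-on-one and Planning — holds.
There are 2 rooms available — holds.
Standup has to happen before Planning — holds.

Valid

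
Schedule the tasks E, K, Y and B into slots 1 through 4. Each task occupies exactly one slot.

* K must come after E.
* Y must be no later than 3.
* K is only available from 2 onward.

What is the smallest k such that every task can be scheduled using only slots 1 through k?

The precedence chain requires at least 2 distinct slots.
2 works (last occupied slot: 2): for example Y=1, E=1, B=1, K=2.

2 slots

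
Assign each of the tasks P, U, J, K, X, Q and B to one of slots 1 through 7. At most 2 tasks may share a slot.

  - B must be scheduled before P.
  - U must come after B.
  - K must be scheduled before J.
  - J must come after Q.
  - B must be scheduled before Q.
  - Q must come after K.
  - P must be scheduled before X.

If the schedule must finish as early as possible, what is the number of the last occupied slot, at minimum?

slot 4

The precedence chain requires at least 3 distinct slots.
With at most 2 per slot and 7 tasks, at least 4 slots are needed.
4 works (last occupied slot: 4): for example X -> 4, P -> 2, K -> 1, B -> 1, U -> 3, Q -> 2, J -> 3.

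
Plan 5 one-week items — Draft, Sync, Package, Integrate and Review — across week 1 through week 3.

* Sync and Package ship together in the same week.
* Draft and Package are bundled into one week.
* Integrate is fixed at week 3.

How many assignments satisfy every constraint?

9

Splitting on Draft: it can be week 1 (3), week 2 (3), week 3 (3). Listing each branch's schedules as (Sync, Package, Integrate, Review) by week number:
Draft=week 1: (1,1,3,1) (1,1,3,2) (1,1,3,3) — 3.
Draft=week 2: (2,2,3,1) (2,2,3,2) (2,2,3,3) — 3.
Draft=week 3: (3,3,3,1) (3,3,3,2) (3,3,3,3) — 3.
Summing: 3 + 3 + 3 = 9.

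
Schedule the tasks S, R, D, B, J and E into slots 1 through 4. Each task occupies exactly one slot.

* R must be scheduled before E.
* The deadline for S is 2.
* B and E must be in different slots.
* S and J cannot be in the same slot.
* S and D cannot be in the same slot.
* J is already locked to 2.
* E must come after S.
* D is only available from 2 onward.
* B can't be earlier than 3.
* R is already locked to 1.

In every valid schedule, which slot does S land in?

1

S's window is 1–2.
J is fixed at 2, and S can't share a slot with J.
So S must be 1.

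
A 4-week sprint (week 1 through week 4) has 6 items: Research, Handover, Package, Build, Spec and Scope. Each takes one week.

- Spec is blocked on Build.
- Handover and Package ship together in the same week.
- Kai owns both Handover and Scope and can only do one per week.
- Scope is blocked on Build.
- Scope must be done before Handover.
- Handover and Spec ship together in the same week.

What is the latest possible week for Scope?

week 3

Precedence pushes Scope to at least week 2; downstream work caps Scope at week 3.
Scope at week 3 is achievable: Build in week 1, Handover in week 4, Research in week 1, Package in week 4, Spec in week 4, Scope in week 3.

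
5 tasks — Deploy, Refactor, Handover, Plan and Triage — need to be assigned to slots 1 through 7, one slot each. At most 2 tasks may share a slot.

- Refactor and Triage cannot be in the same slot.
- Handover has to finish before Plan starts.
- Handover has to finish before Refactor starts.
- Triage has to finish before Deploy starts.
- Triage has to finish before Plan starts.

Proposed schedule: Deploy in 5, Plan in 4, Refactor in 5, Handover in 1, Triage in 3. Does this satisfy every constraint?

Valid

At most 2 tasks may share a slot — holds.
Triage has to finish before Plan starts — holds.
Refactor and Triage cannot be in the same slot — holds.
Handover has to finish before Refactor starts — holds.
Handover has to finish before Plan starts — holds.
Triage has to finish before Deploy starts — holds.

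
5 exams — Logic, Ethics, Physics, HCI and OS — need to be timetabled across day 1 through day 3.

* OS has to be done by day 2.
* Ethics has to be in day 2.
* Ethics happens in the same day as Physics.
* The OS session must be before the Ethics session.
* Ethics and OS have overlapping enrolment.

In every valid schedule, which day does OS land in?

day 1

OS's window is day 1–day 2.
Ethics is fixed at day 2, and OS can't share a day with Ethics.
So OS must be day 1.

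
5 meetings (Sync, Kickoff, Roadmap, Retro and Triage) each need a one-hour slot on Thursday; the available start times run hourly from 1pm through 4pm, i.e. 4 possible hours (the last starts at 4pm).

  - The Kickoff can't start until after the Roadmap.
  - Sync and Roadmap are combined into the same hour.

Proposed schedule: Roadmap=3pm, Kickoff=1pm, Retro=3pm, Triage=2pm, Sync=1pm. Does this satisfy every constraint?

No — it violates: The Kickoff can't start until after the Roadmap

Sync and Roadmap are combined into the same hour — violated.
The Kickoff can't start until after the Roadmap — violated.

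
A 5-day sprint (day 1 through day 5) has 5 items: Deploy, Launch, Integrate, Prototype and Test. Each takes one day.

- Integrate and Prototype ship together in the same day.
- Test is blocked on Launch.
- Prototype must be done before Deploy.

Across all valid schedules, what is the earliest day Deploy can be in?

day 2

Precedence pushes Deploy to at least day 2.
Deploy at day 2 is achievable: Prototype=day 1, Deploy=day 2, Test=day 2, Integrate=day 1, Launch=day 1.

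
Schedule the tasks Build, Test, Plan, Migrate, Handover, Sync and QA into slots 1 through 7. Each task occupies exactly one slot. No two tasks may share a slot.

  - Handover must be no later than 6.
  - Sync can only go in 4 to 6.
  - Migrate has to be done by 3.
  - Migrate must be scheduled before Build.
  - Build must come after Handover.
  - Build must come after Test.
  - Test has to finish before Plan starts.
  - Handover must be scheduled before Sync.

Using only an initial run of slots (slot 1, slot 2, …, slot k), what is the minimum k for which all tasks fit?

7 slots

The precedence chain requires at least 2 distinct slots.
With at most 1 per slot and 7 tasks, at least 7 slots are needed.
Sync can't be placed before 4, so the schedule must run through at least slot 4.
7 works (last occupied slot: 7): for example Test -> 3, Migrate -> 1, Plan -> 6, QA -> 7, Build -> 5, Handover -> 2, Sync -> 4.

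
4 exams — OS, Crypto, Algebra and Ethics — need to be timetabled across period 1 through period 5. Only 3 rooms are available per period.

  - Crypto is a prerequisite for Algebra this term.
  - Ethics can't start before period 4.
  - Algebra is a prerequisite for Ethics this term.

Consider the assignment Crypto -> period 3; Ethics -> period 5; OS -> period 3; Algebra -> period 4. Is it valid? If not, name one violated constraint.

Yes, all constraints hold

Only 3 rooms are available per period — holds.
Ethics can't start before period 4 — holds.
Algebra is a prerequisite for Ethics this term — holds.
Crypto is a prerequisite for Algebra this term — holds.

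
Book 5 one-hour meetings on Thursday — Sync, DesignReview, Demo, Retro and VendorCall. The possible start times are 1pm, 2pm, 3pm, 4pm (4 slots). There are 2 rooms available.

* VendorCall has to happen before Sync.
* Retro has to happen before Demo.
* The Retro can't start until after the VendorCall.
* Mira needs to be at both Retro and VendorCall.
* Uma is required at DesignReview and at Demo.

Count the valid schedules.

Splitting on Sync: it can be 2pm (7), 3pm (10), 4pm (12). Listing each branch's schedules as (DesignReview, Demo, Retro, VendorCall):
Sync=2pm: (1pm,3pm,2pm,1pm) (1pm,4pm,2pm,1pm) (1pm,4pm,3pm,1pm) (2pm,4pm,3pm,1pm) (3pm,4pm,2pm,1pm) (3pm,4pm,3pm,1pm) (4pm,3pm,2pm,1pm) — 7.
Sync=3pm: (1pm,3pm,2pm,1pm) (1pm,4pm,2pm,1pm) (1pm,4pm,3pm,1pm) (1pm,4pm,3pm,2pm) (2pm,3pm,2pm,1pm) (2pm,4pm,2pm,1pm) (2pm,4pm,3pm,1pm) (2pm,4pm,3pm,2pm) (3pm,4pm,2pm,1pm) (4pm,3pm,2pm,1pm) — 10.
Sync=4pm: (1pm,3pm,2pm,1pm) (1pm,4pm,2pm,1pm) (1pm,4pm,3pm,1pm) (1pm,4pm,3pm,2pm) (2pm,3pm,2pm,1pm) (2pm,4pm,2pm,1pm) (2pm,4pm,3pm,1pm) (2pm,4pm,3pm,2pm) (3pm,4pm,2pm,1pm) (3pm,4pm,3pm,1pm) (3pm,4pm,3pm,2pm) (4pm,3pm,2pm,1pm) — 12.
Summing: 7 + 10 + 12 = 29.

29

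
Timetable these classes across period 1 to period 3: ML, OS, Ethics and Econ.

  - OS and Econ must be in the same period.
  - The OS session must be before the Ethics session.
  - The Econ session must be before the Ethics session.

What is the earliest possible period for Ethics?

period 2

Precedence pushes Ethics to at least period 2.
Ethics at period 2 is achievable: Econ -> period 1, OS -> period 1, ML -> period 1, Ethics -> period 2.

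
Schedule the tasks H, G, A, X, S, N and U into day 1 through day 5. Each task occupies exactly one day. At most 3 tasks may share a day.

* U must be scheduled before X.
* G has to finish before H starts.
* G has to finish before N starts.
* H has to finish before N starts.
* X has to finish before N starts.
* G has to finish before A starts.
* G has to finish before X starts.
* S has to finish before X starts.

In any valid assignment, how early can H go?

Precedence pushes H to at least day 2; downstream work caps H at day 4.
H at day 2 is achievable: N -> day 3, G -> day 1, U -> day 1, A -> day 2, H -> day 2, S -> day 1, X -> day 2.

day 2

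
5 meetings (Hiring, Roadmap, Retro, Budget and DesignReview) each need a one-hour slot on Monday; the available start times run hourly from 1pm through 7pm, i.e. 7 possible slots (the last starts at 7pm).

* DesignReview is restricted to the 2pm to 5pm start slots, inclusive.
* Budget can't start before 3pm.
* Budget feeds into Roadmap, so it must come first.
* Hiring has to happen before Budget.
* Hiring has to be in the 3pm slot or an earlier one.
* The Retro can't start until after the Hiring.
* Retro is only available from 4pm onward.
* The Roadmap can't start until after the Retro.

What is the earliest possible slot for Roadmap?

Precedence pushes Roadmap to at least 5pm.
Roadmap at 5pm is achievable: DesignReview=2pm, Budget=3pm, Roadmap=5pm, Retro=4pm, Hiring=1pm.

5pm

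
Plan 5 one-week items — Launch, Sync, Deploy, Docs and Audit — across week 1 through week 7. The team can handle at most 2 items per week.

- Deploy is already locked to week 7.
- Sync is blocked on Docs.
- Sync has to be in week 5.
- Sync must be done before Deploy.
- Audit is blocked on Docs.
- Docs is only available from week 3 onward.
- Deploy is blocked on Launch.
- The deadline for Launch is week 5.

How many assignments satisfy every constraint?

33

Splitting on Launch: it can be week 1 (7), week 2 (7), week 3 (7), week 4 (7), week 5 (5). Listing each branch's schedules as (Sync, Deploy, Docs, Audit) by week number:
Launch=week 1: (5,7,3,4) (5,7,3,5) (5,7,3,6) (5,7,3,7) (5,7,4,5) (5,7,4,6) (5,7,4,7) — 7.
Launch=week 2: (5,7,3,4) (5,7,3,5) (5,7,3,6) (5,7,3,7) (5,7,4,5) (5,7,4,6) (5,7,4,7) — 7.
Launch=week 3: (5,7,3,4) (5,7,3,5) (5,7,3,6) (5,7,3,7) (5,7,4,5) (5,7,4,6) (5,7,4,7) — 7.
Launch=week 4: (5,7,3,4) (5,7,3,5) (5,7,3,6) (5,7,3,7) (5,7,4,5) (5,7,4,6) (5,7,4,7) — 7.
Launch=week 5: (5,7,3,4) (5,7,3,6) (5,7,3,7) (5,7,4,6) (5,7,4,7) — 5.
Summing: 7 + 7 + 7 + 7 + 5 = 33.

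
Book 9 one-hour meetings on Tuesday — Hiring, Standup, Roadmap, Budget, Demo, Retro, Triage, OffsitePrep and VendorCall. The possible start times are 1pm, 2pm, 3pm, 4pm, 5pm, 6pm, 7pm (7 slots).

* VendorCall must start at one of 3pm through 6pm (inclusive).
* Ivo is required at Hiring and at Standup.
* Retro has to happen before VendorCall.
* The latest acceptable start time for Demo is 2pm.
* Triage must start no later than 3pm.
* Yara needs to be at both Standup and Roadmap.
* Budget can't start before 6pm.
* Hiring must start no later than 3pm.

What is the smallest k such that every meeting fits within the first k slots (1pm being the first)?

6 slots

The precedence chain requires at least 2 distinct slots.
Budget can't be placed before 6pm — that is slot 6 counting from 1pm — so the schedule must run through at least 6 slots.
6 works (last occupied slot: 6pm): for example Roadmap in 1pm, Triage in 1pm, OffsitePrep in 1pm, Standup in 2pm, Demo in 1pm, VendorCall in 3pm, Budget in 6pm, Retro in 1pm, Hiring in 1pm.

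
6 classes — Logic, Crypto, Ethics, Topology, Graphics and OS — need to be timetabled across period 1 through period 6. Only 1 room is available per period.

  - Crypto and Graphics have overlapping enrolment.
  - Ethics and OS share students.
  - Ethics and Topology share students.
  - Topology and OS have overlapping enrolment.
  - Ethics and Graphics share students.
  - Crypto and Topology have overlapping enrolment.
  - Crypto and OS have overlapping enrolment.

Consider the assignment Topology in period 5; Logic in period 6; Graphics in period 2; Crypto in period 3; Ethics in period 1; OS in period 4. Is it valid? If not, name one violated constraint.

Yes, all constraints hold

Topology and OS have overlapping enrolment — holds.
Crypto and Graphics have overlapping enrolment — holds.
Ethics and Topology share students — holds.
Crypto and OS have overlapping enrolment — holds.
Crypto and Topology have overlapping enrolment — holds.
Ethics and OS share students — holds.
Only 1 room is available per period — holds.
Ethics and Graphics share students — holds.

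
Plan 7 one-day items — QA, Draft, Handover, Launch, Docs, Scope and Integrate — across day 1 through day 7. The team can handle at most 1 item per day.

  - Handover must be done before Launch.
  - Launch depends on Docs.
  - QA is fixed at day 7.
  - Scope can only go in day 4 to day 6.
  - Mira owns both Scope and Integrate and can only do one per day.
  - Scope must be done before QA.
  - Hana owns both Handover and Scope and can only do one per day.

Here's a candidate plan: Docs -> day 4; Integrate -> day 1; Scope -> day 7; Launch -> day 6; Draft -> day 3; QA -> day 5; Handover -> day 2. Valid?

No. Scope must be done before QA is not satisfied.

Scope can only go in day 4 to day 6 — violated.
Scope must be done before QA — violated.
QA is fixed at day 7 — violated.
Handover must be done before Launch — holds.
Launch depends on Docs — holds.
The team can handle at most 1 item per day — holds.
Mira owns both Scope and Integrate and can only do one per day — holds.
Hana owns both Handover and Scope and can only do one per day — holds.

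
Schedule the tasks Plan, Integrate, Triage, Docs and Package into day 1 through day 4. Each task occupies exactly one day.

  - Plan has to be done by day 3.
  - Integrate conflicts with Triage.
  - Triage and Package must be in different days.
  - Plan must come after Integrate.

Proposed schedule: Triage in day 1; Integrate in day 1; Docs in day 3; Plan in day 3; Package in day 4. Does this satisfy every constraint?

Invalid. Integrate conflicts with Triage.

Integrate conflicts with Triage — violated.
Plan has to be done by day 3 — holds.
Triage and Package must be in different days — holds.
Plan must come after Integrate — holds.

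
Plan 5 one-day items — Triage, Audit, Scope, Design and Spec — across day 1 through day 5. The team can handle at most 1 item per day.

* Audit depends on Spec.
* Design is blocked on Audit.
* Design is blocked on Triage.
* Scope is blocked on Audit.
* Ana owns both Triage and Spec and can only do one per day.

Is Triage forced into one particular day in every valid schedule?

No

Triage can be day 1 (e.g. Design -> day 4, Audit -> day 3, Triage -> day 1, Spec -> day 2, Scope -> day 5) or day 2 (e.g. Design=day 4, Triage=day 2, Scope=day 5, Spec=day 1, Audit=day 3).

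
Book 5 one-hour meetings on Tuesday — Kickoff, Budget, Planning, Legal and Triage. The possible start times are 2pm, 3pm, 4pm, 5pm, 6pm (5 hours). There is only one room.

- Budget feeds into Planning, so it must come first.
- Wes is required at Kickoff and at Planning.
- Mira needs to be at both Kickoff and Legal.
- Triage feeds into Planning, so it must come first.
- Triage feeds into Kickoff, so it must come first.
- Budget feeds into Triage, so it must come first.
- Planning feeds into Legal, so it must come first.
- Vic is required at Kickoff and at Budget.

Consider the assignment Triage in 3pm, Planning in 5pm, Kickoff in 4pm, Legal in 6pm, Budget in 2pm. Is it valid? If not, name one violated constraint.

Triage feeds into Kickoff, so it must come first — holds.
Budget feeds into Planning, so it must come first — holds.
Mira needs to be at both Kickoff and Legal — holds.
Planning feeds into Legal, so it must come first — holds.
Vic is required at Kickoff and at Budget — holds.
Wes is required at Kickoff and at Planning — holds.
Triage feeds into Planning, so it must come first — holds.
There is only one room — holds.
Budget feeds into Triage, so it must come first — holds.

Yes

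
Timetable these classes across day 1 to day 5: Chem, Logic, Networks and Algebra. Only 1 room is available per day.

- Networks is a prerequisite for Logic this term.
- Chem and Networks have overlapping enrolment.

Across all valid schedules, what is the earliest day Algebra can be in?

day 1

Algebra at day 1 is achievable: Chem in day 4; Logic in day 3; Networks in day 2; Algebra in day 1.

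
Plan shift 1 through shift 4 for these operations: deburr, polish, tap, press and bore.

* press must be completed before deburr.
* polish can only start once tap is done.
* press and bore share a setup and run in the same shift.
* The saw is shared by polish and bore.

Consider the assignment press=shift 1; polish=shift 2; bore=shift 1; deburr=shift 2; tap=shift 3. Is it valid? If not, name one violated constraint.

No. polish can only start once tap is done is not satisfied.

The saw is shared by polish and bore — holds.
polish can only start once tap is done — violated.
press must be completed before deburr — holds.
press and bore share a setup and run in the same shift — holds.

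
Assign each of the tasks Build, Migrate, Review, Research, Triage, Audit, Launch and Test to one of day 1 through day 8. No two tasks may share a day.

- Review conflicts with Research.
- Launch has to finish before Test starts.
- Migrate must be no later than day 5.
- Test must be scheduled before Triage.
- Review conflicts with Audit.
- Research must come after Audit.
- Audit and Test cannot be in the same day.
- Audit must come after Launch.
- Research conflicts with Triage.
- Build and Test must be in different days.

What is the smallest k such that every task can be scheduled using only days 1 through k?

The precedence chain requires at least 3 distinct days.
With at most 1 per day and 8 tasks, at least 8 days are needed.
8 works (last occupied day: day 8): for example Research -> day 5, Review -> day 8, Build -> day 7, Launch -> day 2, Audit -> day 3, Test -> day 4, Triage -> day 6, Migrate -> day 1.

8 days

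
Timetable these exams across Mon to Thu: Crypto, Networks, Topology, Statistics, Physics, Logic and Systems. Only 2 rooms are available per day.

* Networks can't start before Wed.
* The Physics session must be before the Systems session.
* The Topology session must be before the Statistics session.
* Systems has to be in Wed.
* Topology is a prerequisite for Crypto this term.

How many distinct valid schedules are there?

Splitting on Crypto: it can be Tue (15), Wed (10), Thu (20). Listing each branch's schedules as (Networks, Topology, Statistics, Physics, Logic, Systems):
Crypto=Tue: (Wed,Mon,Tue,Mon,Thu,Wed) (Wed,Mon,Thu,Mon,Tue,Wed) (Wed,Mon,Thu,Mon,Thu,Wed) (Wed,Mon,Thu,Tue,Mon,Wed) (Wed,Mon,Thu,Tue,Thu,Wed) (Thu,Mon,Tue,Mon,Wed,Wed) (Thu,Mon,Tue,Mon,Thu,Wed) (Thu,Mon,Wed,Mon,Tue,Wed) (Thu,Mon,Wed,Mon,Thu,Wed) (Thu,Mon,Wed,Tue,Mon,Wed) (Thu,Mon,Wed,Tue,Thu,Wed) (Thu,Mon,Thu,Mon,Tue,Wed) (Thu,Mon,Thu,Mon,Wed,Wed) (Thu,Mon,Thu,Tue,Mon,Wed) (Thu,Mon,Thu,Tue,Wed,Wed) — 15.
Crypto=Wed: (Thu,Mon,Tue,Mon,Tue,Wed) (Thu,Mon,Tue,Mon,Thu,Wed) (Thu,Mon,Tue,Tue,Mon,Wed) (Thu,Mon,Tue,Tue,Thu,Wed) (Thu,Mon,Thu,Mon,Tue,Wed) (Thu,Mon,Thu,Tue,Mon,Wed) (Thu,Mon,Thu,Tue,Tue,Wed) (Thu,Tue,Thu,Mon,Mon,Wed) (Thu,Tue,Thu,Mon,Tue,Wed) (Thu,Tue,Thu,Tue,Mon,Wed) — 10.
Crypto=Thu: (Wed,Mon,Tue,Mon,Tue,Wed) (Wed,Mon,Tue,Mon,Thu,Wed) (Wed,Mon,Tue,Tue,Mon,Wed) (Wed,Mon,Tue,Tue,Thu,Wed) (Wed,Mon,Thu,Mon,Tue,Wed) (Wed,Mon,Thu,Tue,Mon,Wed) (Wed,Mon,Thu,Tue,Tue,Wed) (Wed,Tue,Thu,Mon,Mon,Wed) (Wed,Tue,Thu,Mon,Tue,Wed) (Wed,Tue,Thu,Tue,Mon,Wed) (Thu,Mon,Tue,Mon,Tue,Wed) (Thu,Mon,Tue,Mon,Wed,Wed) (Thu,Mon,Tue,Tue,Mon,Wed) (Thu,Mon,Tue,Tue,Wed,Wed) (Thu,Mon,Wed,Mon,Tue,Wed) (Thu,Mon,Wed,Tue,Mon,Wed) (Thu,Mon,Wed,Tue,Tue,Wed) (Thu,Tue,Wed,Mon,Mon,Wed) (Thu,Tue,Wed,Mon,Tue,Wed) (Thu,Tue,Wed,Tue,Mon,Wed) — 20.
Summing: 15 + 10 + 20 = 45.

45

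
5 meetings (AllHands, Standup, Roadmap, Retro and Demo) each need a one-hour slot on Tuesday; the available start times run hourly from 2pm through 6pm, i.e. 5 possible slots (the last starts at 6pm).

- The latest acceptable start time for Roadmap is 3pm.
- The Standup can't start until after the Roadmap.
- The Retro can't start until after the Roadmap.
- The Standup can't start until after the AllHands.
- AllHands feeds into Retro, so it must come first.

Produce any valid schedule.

Roadmap in 2pm, AllHands in 2pm, Standup in 3pm, Retro in 3pm, Demo in 2pm

Checking: Roadmap(2pm) before Standup(3pm); AllHands(2pm) before Standup(3pm); Roadmap(2pm) before Retro(3pm); AllHands(2pm) before Retro(3pm); Roadmap=2pm in [2pm,3pm].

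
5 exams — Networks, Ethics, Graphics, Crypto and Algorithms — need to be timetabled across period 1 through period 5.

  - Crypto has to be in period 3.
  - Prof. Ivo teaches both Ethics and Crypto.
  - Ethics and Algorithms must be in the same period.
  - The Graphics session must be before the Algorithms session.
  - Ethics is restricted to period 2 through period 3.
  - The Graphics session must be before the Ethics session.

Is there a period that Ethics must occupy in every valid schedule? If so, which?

Ethics's window is period 2–period 3.
Crypto is fixed at period 3, and Ethics can't share a period with Crypto.
So Ethics must be period 2.

period 2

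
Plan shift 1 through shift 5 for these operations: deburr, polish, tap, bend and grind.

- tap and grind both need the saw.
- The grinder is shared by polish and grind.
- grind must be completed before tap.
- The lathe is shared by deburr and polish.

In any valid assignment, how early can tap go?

Precedence pushes tap to at least shift 2.
tap at shift 2 is achievable: grind=shift 1, bend=shift 1, deburr=shift 1, tap=shift 2, polish=shift 2.

shift 2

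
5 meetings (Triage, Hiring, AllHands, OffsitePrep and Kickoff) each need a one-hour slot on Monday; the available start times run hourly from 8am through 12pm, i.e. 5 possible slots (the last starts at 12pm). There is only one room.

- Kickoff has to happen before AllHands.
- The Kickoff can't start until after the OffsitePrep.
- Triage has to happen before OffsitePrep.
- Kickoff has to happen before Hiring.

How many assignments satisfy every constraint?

Enumerating: AllHands -> 12pm; OffsitePrep -> 9am; Hiring -> 11am; Kickoff -> 10am; Triage -> 8am | Triage in 8am; Kickoff in 10am; OffsitePrep in 9am; Hiring in 12pm; AllHands in 11am.

2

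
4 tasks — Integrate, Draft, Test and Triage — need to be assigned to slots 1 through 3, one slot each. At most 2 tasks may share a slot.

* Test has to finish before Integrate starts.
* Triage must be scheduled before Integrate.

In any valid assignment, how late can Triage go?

Downstream work caps Triage at 2.
Triage at 2 is achievable: Integrate=3, Triage=2, Test=1, Draft=1.

2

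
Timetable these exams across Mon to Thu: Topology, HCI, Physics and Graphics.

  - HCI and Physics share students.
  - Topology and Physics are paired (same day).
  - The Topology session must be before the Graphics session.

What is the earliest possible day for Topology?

Downstream work caps Topology at Wed.
Topology at Mon is achievable: Topology=Mon; Graphics=Tue; Physics=Mon; HCI=Tue.

Mon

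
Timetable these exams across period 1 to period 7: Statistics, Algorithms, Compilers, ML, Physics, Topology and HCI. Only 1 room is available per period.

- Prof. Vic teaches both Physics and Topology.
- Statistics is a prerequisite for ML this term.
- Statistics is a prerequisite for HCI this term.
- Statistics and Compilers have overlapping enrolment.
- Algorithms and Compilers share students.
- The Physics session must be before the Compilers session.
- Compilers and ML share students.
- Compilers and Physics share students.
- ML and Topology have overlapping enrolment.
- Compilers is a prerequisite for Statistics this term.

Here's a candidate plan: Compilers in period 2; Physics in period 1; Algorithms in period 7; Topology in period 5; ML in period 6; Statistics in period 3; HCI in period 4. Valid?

Valid

Compilers and Physics share students — holds.
Algorithms and Compilers share students — holds.
ML and Topology have overlapping enrolment — holds.
The Physics session must be before the Compilers session — holds.
Only 1 room is available per period — holds.
Compilers and ML share students — holds.
Prof. Vic teaches both Physics and Topology — holds.
Statistics is a prerequisite for ML this term — holds.
Statistics is a prerequisite for HCI this term — holds.
Statistics and Compilers have overlapping enrolment — holds.
Compilers is a prerequisite for Statistics this term — holds.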